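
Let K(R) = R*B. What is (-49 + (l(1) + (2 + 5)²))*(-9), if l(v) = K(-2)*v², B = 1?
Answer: 18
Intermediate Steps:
K(R) = R (K(R) = R*1 = R)
l(v) = -2*v²
(-49 + (l(1) + (2 + 5)²))*(-9) = (-49 + (-2*1² + (2 + 5)²))*(-9) = (-49 + (-2*1 + 7²))*(-9) = (-49 + (-2 + 49))*(-9) = (-49 + 47)*(-9) = -2*(-9) = 18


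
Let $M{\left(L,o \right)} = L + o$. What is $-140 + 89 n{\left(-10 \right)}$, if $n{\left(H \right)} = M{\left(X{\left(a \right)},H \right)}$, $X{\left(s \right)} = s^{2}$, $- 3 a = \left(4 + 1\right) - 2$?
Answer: $-941$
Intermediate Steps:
$a = -1$ ($a = - \frac{\left(4 + 1\right) - 2}{3} = - \frac{5 - 2}{3} = \left(- \frac{1}{3}\right) 3 = -1$)
$n{\left(H \right)} = 1 + H$ ($n{\left(H \right)} = \left(-1\right)^{2} + H = 1 + H$)
$-140 + 89 n{\left(-10 \right)} = -140 + 89 \left(1 - 10\right) = -140 + 89 \left(-9\right) = -140 - 801 = -941$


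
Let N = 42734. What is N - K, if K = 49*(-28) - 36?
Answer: 44142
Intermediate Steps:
K = -1408 (K = -1372 - 36 = -1408)
N - K = 42734 - 1*(-1408) = 42734 + 1408 = 44142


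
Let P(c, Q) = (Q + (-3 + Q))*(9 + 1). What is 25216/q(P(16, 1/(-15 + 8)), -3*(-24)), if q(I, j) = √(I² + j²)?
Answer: 88256/277 ≈ 318.61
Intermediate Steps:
P(c, Q) = -30 + 20*Q (P(c, Q) = (-3 + 2*Q)*10 = -30 + 20*Q)
25216/q(P(16, 1/(-15 + 8)), -3*(-24)) = 25216/(√((-30 + 20/(-15 + 8))² + (-3*(-24))²)) = 25216/(√((-30 + 20/(-7))² + 72²)) = 25216/(√((-30 + 20*(-⅐))² + 5184)) = 25216/(√((-30 - 20/7)² + 5184)) = 25216/(√((-230/7)² + 5184)) = 25216/(√(52900/49 + 5184)) = 25216/(√(306916/49)) = 25216/(554/7) = 25216*(7/554) = 88256/277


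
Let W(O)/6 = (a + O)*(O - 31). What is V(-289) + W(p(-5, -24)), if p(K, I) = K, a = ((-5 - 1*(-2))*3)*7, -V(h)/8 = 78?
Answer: 14064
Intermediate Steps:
V(h) = -624 (V(h) = -8*78 = -624)
a = -63 (a = ((-5 + 2)*3)*7 = -3*3*7 = -9*7 = -63)
W(O) = 6*(-63 + O)*(-31 + O) (W(O) = 6*((-63 + O)*(O - 31)) = 6*((-63 + O)*(-31 + O)) = 6*(-63 + O)*(-31 + O))
V(-289) + W(p(-5, -24)) = -624 + (11718 - 564*(-5) + 6*(-5)²) = -624 + (11718 + 2820 + 6*25) = -624 + (11718 + 2820 + 150) = -624 + 14688 = 14064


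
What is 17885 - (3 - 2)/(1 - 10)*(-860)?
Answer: 160105/9 ≈ 17789.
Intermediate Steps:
17885 - (3 - 2)/(1 - 10)*(-860) = 17885 - 1/(-9)*(-860) = 17885 - 1*(-⅑)*(-860) = 17885 - (-1)*(-860)/9 = 17885 - 1*860/9 = 17885 - 860/9 = 160105/9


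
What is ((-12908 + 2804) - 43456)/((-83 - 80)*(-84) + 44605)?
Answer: -53560/58297 ≈ -0.91874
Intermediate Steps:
((-12908 + 2804) - 43456)/((-83 - 80)*(-84) + 44605) = (-10104 - 43456)/(-163*(-84) + 44605) = -53560/(13692 + 44605) = -53560/58297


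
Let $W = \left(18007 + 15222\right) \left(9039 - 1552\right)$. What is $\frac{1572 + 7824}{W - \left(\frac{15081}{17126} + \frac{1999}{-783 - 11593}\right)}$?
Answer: $\frac{331915854816}{8788405629387011} \approx 3.7767 \cdot 10^{-5}$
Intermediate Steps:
$W = 248785523$ ($W = 33229 \cdot 7487 = 248785523$)
$\frac{1572 + 7824}{W - \left(\frac{15081}{17126} + \frac{1999}{-783 - 11593}\right)} = \frac{1572 + 7824}{248785523 - \left(\frac{15081}{17126} + \frac{1999}{-783 - 11593}\right)} = \frac{9396}{248785523 - \left(\frac{15081}{17126} + \frac{1999}{-12376}\right)} = \frac{9396}{248785523 - \frac{76203791}{105975688}} = \frac{9396}{\frac{26365216888161033}{105975688}} = 9396 \cdot \frac{105975688}{26365216888161033} = \frac{331915854816}{8788405629387011}$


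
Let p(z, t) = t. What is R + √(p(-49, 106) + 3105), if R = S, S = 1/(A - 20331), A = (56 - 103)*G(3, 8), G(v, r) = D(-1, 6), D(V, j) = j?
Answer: -1/20613 + 13*√19 ≈ 56.666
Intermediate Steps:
G(v, r) = 6
A = -282 (A = (56 - 103)*6 = -47*6 = -282)
S = -1/20613 (S = 1/(-282 - 20331) = 1/(-20613) = -1/20613 ≈ -4.8513e-5)
R = -1/20613 ≈ -4.8513e-5
R + √(p(-49, 106) + 3105) = -1/20613 + √(106 + 3105) = -1/20613 + √3211 = -1/20613 + 13*√19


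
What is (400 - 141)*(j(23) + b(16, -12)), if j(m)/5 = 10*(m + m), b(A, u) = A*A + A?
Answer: 666148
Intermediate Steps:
b(A, u) = A + A² (b(A, u) = A² + A = A + A²)
j(m) = 100*m (j(m) = 5*(10*(m + m)) = 5*(10*(2*m)) = 5*(20*m) = 100*m)
(400 - 141)*(j(23) + b(16, -12)) = (400 - 141)*(100*23 + 16*(1 + 16)) = 259*(2300 + 16*17) = 259*(2300 + 272) = 259*2572 = 666148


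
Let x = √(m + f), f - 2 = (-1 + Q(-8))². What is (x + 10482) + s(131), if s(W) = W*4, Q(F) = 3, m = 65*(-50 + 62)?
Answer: 11006 + √786 ≈ 11034.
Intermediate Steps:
m = 780 (m = 65*12 = 780)
s(W) = 4*W
f = 6 (f = 2 + (-1 + 3)² = 2 + 2² = 2 + 4 = 6)
x = √786 (x = √(780 + 6) = √786 ≈ 28.036)
(x + 10482) + s(131) = (√786 + 10482) + 4*131 = (10482 + √786) + 524 = 11006 + √786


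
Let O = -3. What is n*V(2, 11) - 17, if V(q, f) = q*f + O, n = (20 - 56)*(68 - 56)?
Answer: -8225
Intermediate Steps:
n = -432 (n = -36*12 = -432)
V(q, f) = -3 + f*q (V(q, f) = q*f - 3 = f*q - 3 = -3 + f*q)
n*V(2, 11) - 17 = -432*(-3 + 11*2) - 17 = -432*(-3 + 22) - 17 = -432*19 - 17 = -8208 - 17 = -8225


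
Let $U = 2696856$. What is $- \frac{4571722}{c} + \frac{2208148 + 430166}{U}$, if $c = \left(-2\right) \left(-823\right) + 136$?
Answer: $- \frac{1027047869207}{400483116} \approx -2564.5$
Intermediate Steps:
$c = 1782$ ($c = 1646 + 136 = 1782$)
$- \frac{4571722}{c} + \frac{2208148 + 430166}{U} = - \frac{4571722}{1782} + \frac{2208148 + 430166}{2696856} = \left(-4571722\right) \frac{1}{1782} + 2638314 \cdot \frac{1}{2696856} = - \frac{2285861}{891} + \frac{439719}{449476} = - \frac{1027047869207}{400483116}$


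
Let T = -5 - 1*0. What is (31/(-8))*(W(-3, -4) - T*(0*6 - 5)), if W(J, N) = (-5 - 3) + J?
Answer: 279/2 ≈ 139.50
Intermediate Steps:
W(J, N) = -8 + J
T = -5 (T = -5 + 0 = -5)
(31/(-8))*(W(-3, -4) - T*(0*6 - 5)) = (31/(-8))*((-8 - 3) - (-5)*(0*6 - 5)) = (31*(-⅛))*(-11 - (-5)*(0 - 5)) = -31*(-11 - (-5)*(-5))/8 = -31*(-11 - 1*25)/8 = -31*(-11 - 25)/8 = -31/8*(-36) = 279/2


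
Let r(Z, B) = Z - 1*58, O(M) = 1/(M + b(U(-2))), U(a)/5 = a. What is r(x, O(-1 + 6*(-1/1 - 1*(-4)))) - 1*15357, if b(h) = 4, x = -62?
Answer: -15477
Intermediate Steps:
U(a) = 5*a
O(M) = 1/(4 + M) (O(M) = 1/(M + 4) = 1/(4 + M))
r(Z, B) = -58 + Z (r(Z, B) = Z - 58 = -58 + Z)
r(x, O(-1 + 6*(-1/1 - 1*(-4)))) - 1*15357 = (-58 - 62) - 1*15357 = -120 - 15357 = -15477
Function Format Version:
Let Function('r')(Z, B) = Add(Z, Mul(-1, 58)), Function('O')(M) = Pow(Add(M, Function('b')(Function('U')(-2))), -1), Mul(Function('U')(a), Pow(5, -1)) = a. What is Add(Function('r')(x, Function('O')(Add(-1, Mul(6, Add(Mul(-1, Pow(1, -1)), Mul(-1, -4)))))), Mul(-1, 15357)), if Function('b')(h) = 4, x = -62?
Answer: -15477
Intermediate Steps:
Function('U')(a) = Mul(5, a)
Function('O')(M) = Pow(Add(4, M), -1) (Function('O')(M) = Pow(Add(M, 4), -1) = Pow(Add(4, M), -1))
Function('r')(Z, B) = Add(-58, Z) (Function('r')(Z, B) = Add(Z, -58) = Add(-58, Z))
Add(Function('r')(x, Function('O')(Add(-1, Mul(6, Add(Mul(-1, Pow(1, -1)), Mul(-1, -4)))))), Mul(-1, 15357)) = Add(Add(-58, -62), Mul(-1, 15357)) = Add(-120, -15357) = -15477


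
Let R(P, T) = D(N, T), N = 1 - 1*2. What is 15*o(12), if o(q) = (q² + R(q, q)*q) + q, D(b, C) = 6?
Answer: 3420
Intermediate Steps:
N = -1 (N = 1 - 2 = -1)
R(P, T) = 6
o(q) = q² + 7*q (o(q) = (q² + 6*q) + q = q² + 7*q)
15*o(12) = 15*(12*(7 + 12)) = 15*(12*19) = 15*228 = 3420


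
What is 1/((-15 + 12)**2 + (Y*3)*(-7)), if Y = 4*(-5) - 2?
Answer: 1/471 ≈ 0.0021231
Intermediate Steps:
Y = -22 (Y = -20 - 2 = -22)
1/((-15 + 12)**2 + (Y*3)*(-7)) = 1/((-15 + 12)**2 - 22*3*(-7)) = 1/((-3)**2 - 66*(-7)) = 1/(9 + 462) = 1/471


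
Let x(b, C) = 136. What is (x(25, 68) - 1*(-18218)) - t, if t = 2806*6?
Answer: 1518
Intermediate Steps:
t = 16836
(x(25, 68) - 1*(-18218)) - t = (136 - 1*(-18218)) - 1*16836 = (136 + 18218) - 16836 = 18354 - 16836 = 1518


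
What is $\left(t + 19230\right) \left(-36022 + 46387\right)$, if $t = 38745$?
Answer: $600910875$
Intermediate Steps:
$\left(t + 19230\right) \left(-36022 + 46387\right) = \left(38745 + 19230\right) \left(-36022 + 46387\right) = 57975 \cdot 10365 = 600910875$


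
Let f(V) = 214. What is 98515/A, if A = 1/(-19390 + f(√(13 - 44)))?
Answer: -1889123640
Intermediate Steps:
A = -1/19176 (A = 1/(-19390 + 214) = 1/(-19176) = -1/19176 ≈ -5.2149e-5)
98515/A = 98515/(-1/19176) = 98515*(-19176) = -1889123640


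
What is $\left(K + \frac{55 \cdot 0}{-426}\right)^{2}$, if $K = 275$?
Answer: $75625$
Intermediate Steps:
$\left(K + \frac{55 \cdot 0}{-426}\right)^{2} = \left(275 + \frac{55 \cdot 0}{-426}\right)^{2} = \left(275 + 0 \left(- \frac{1}{426}\right)\right)^{2} = \left(275 + 0\right)^{2} = 275^{2} = 75625$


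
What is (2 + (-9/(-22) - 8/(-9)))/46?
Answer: 653/9108 ≈ 0.071695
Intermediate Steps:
(2 + (-9/(-22) - 8/(-9)))/46 = (2 + (-9*(-1/22) - 8*(-⅑)))*(1/46) = (2 + (9/22 + 8/9))*(1/46) = (2 + 257/198)*(1/46) = (653/198)*(1/46) = 653/9108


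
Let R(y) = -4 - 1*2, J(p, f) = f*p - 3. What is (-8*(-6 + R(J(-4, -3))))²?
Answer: 9216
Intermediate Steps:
J(p, f) = -3 + f*p
R(y) = -6 (R(y) = -4 - 2 = -6)
(-8*(-6 + R(J(-4, -3))))² = (-8*(-6 - 6))² = (-8*(-12))² = 96² = 9216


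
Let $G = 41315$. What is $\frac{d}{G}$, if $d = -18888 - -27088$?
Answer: $\frac{1640}{8263} \approx 0.19848$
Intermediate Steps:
$d = 8200$ ($d = -18888 + 27088 = 8200$)
$\frac{d}{G} = \frac{8200}{41315} = 8200 \cdot \frac{1}{41315} = \frac{1640}{8263}$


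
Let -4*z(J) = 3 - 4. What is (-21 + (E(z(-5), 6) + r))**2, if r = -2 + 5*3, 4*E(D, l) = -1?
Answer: 1089/16 ≈ 68.063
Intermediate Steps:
z(J) = 1/4 (z(J) = -(3 - 4)/4 = -1/4*(-1) = 1/4)
E(D, l) = -1/4 (E(D, l) = (1/4)*(-1) = -1/4)
r = 13 (r = -2 + 15 = 13)
(-21 + (E(z(-5), 6) + r))**2 = (-21 + (-1/4 + 13))**2 = (-21 + 51/4)**2 = (-33/4)**2 = 1089/16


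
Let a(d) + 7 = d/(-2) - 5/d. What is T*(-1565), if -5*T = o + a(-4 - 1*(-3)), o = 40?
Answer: 24101/2 ≈ 12051.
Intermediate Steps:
a(d) = -7 - 5/d - d/2 (a(d) = -7 + (d/(-2) - 5/d) = -7 + (d*(-1/2) - 5/d) = -7 + (-d/2 - 5/d) = -7 + (-5/d - d/2) = -7 - 5/d - d/2)
T = -77/10 (T = -(40 + (-7 - 5/(-4 - 1*(-3)) - (-4 - 1*(-3))/2))/5 = -(40 + (-7 - 5/(-4 + 3) - (-4 + 3)/2))/5 = -(40 + (-7 - 5/(-1) - 1/2*(-1)))/5 = -(40 + (-7 - 5*(-1) + 1/2))/5 = -(40 + (-7 + 5 + 1/2))/5 = -(40 - 3/2)/5 = -1/5*77/2 = -77/10 ≈ -7.7000)
T*(-1565) = -77/10*(-1565) = 24101/2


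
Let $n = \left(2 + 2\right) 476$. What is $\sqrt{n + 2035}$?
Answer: $\sqrt{3939} \approx 62.761$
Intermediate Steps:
$n = 1904$ ($n = 4 \cdot 476 = 1904$)
$\sqrt{n + 2035} = \sqrt{1904 + 2035} = \sqrt{3939}$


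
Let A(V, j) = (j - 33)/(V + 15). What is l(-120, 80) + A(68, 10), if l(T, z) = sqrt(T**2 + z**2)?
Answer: -23/83 + 40*sqrt(13) ≈ 143.94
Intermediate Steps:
A(V, j) = (-33 + j)/(15 + V)
l(-120, 80) + A(68, 10) = sqrt((-120)**2 + 80**2) + (-33 + 10)/(15 + 68) = sqrt(14400 + 6400) - 23/83 = sqrt(20800) + (1/83)*(-23) = 40*sqrt(13) - 23/83 = -23/83 + 40*sqrt(13)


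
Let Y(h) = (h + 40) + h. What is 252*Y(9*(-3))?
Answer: -3528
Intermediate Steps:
Y(h) = 40 + 2*h (Y(h) = (40 + h) + h = 40 + 2*h)
252*Y(9*(-3)) = 252*(40 + 2*(9*(-3))) = 252*(40 + 2*(-27)) = 252*(40 - 54) = 252*(-14) = -3528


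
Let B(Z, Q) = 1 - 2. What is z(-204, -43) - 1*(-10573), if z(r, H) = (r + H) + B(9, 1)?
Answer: 10325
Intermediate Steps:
B(Z, Q) = -1
z(r, H) = -1 + H + r (z(r, H) = (r + H) - 1 = (H + r) - 1 = -1 + H + r)
z(-204, -43) - 1*(-10573) = (-1 - 43 - 204) - 1*(-10573) = -248 + 10573 = 10325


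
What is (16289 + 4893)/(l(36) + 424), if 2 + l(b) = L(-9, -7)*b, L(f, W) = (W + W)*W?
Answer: 10591/1975 ≈ 5.3625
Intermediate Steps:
L(f, W) = 2*W² (L(f, W) = (2*W)*W = 2*W²)
l(b) = -2 + 98*b (l(b) = -2 + (2*(-7)²)*b = -2 + (2*49)*b = -2 + 98*b)
(16289 + 4893)/(l(36) + 424) = (16289 + 4893)/((-2 + 98*36) + 424) = 21182/((-2 + 3528) + 424) = 21182/(3526 + 424) = 21182/3950 = 21182*(1/3950) = 10591/1975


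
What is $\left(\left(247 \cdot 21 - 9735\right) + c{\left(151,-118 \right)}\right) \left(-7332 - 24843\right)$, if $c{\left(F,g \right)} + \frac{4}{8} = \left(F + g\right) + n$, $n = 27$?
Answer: $\frac{288834975}{2} \approx 1.4442 \cdot 10^{8}$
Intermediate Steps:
$c{\left(F,g \right)} = \frac{53}{2} + F + g$ ($c{\left(F,g \right)} = - \frac{1}{2} + \left(\left(F + g\right) + 27\right) = - \frac{1}{2} + \left(27 + F + g\right) = \frac{53}{2} + F + g$)
$\left(\left(247 \cdot 21 - 9735\right) + c{\left(151,-118 \right)}\right) \left(-7332 - 24843\right) = \left(\left(247 \cdot 21 - 9735\right) + \left(\frac{53}{2} + 151 - 118\right)\right) \left(-7332 - 24843\right) = \left(\left(5187 - 9735\right) + \frac{119}{2}\right) \left(-32175\right) = \left(-4548 + \frac{119}{2}\right) \left(-32175\right) = \left(- \frac{8977}{2}\right) \left(-32175\right) = \frac{288834975}{2}$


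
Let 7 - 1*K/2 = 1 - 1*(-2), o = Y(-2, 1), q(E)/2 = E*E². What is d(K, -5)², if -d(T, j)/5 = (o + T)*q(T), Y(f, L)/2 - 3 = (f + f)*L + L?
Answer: 1677721600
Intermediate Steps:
Y(f, L) = 6 + 2*L + 4*L*f (Y(f, L) = 6 + 2*((f + f)*L + L) = 6 + 2*((2*f)*L + L) = 6 + 2*(2*L*f + L) = 6 + 2*(L + 2*L*f) = 6 + (2*L + 4*L*f) = 6 + 2*L + 4*L*f)
q(E) = 2*E³ (q(E) = 2*(E*E²) = 2*E³)
o = 0 (o = 6 + 2*1 + 4*1*(-2) = 6 + 2 - 8 = 0)
K = 8 (K = 14 - 2*(1 - 1*(-2)) = 14 - 2*(1 + 2) = 14 - 2*3 = 14 - 6 = 8)
d(T, j) = -10*T⁴ (d(T, j) = -5*(0 + T)*2*T³ = -5*T*2*T³ = -10*T⁴)
d(K, -5)² = (-10*8⁴)² = (-10*4096)² = (-40960)² = 1677721600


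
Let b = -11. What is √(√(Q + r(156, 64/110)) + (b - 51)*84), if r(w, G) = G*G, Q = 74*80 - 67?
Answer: √(-15754200 + 55*√17706349)/55 ≈ 71.634*I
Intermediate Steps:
Q = 5853 (Q = 5920 - 67 = 5853)
r(w, G) = G²
√(√(Q + r(156, 64/110)) + (b - 51)*84) = √(√(5853 + (64/110)²) + (-11 - 51)*84) = √(√(5853 + (64*(1/110))²) - 62*84) = √(√(5853 + (32/55)²) - 5208) = √(√(5853 + 1024/3025) - 5208) = √(√(17706349/3025) - 5208) = √(√17706349/55 - 5208) = √(-5208 + √17706349/55)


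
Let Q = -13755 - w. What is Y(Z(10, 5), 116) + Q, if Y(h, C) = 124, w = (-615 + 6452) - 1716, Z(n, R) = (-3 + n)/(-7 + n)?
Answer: -17752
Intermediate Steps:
Z(n, R) = (-3 + n)/(-7 + n)
w = 4121 (w = 5837 - 1716 = 4121)
Q = -17876 (Q = -13755 - 1*4121 = -13755 - 4121 = -17876)
Y(Z(10, 5), 116) + Q = 124 - 17876 = -17752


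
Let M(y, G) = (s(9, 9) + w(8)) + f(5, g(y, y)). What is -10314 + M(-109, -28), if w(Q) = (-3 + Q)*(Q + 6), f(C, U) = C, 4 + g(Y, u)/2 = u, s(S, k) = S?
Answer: -10230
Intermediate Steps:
g(Y, u) = -8 + 2*u
w(Q) = (-3 + Q)*(6 + Q)
M(y, G) = 84 (M(y, G) = (9 + (-18 + 8² + 3*8)) + 5 = (9 + (-18 + 64 + 24)) + 5 = (9 + 70) + 5 = 79 + 5 = 84)
-10314 + M(-109, -28) = -10314 + 84 = -10230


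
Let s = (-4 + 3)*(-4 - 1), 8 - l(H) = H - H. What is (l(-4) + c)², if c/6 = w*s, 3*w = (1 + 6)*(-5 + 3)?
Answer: 17424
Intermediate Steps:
l(H) = 8 (l(H) = 8 - (H - H) = 8 - 1*0 = 8 + 0 = 8)
w = -14/3 (w = ((1 + 6)*(-5 + 3))/3 = (7*(-2))/3 = (⅓)*(-14) = -14/3 ≈ -4.6667)
s = 5 (s = -1*(-5) = 5)
c = -140 (c = 6*(-14/3*5) = 6*(-70/3) = -140)
(l(-4) + c)² = (8 - 140)² = (-132)² = 17424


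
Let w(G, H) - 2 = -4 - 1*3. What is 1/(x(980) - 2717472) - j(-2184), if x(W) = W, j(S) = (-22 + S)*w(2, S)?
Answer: -29962906761/2716492 ≈ -11030.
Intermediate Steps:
w(G, H) = -5 (w(G, H) = 2 + (-4 - 1*3) = 2 + (-4 - 3) = 2 - 7 = -5)
j(S) = 110 - 5*S (j(S) = (-22 + S)*(-5) = 110 - 5*S)
1/(x(980) - 2717472) - j(-2184) = 1/(980 - 2717472) - (110 - 5*(-2184)) = 1/(-2716492) - (110 + 10920) = -1/2716492 - 1*11030 = -1/2716492 - 11030 = -29962906761/2716492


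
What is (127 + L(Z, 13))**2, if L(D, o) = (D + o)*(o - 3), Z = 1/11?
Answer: 8048569/121 ≈ 66517.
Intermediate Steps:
Z = 1/11 ≈ 0.090909
L(D, o) = (-3 + o)*(D + o) (L(D, o) = (D + o)*(-3 + o) = (-3 + o)*(D + o))
(127 + L(Z, 13))**2 = (127 + (13**2 - 3*1/11 - 3*13 + (1/11)*13))**2 = (127 + (169 - 3/11 - 39 + 13/11))**2 = (127 + 1440/11)**2 = (2837/11)**2 = 8048569/121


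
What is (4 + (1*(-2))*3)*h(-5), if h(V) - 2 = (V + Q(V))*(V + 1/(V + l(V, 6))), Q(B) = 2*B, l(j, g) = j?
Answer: -157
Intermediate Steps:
h(V) = 2 + 3*V*(V + 1/(2*V)) (h(V) = 2 + (V + 2*V)*(V + 1/(V + V)) = 2 + (3*V)*(V + 1/(2*V)) = 2 + 3*V*(V + 1/(2*V)))
(4 + (1*(-2))*3)*h(-5) = (4 + (1*(-2))*3)*(7/2 + 3*(-5)²) = (4 - 2*3)*(7/2 + 3*25) = (4 - 6)*(7/2 + 75) = -2*157/2 = -157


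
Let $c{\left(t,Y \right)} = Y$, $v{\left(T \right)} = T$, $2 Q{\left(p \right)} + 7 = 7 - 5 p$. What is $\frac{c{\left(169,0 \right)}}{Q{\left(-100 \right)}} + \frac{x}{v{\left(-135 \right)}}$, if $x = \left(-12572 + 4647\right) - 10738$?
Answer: $\frac{6221}{45} \approx 138.24$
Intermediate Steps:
$Q{\left(p \right)} = - \frac{5 p}{2}$ ($Q{\left(p \right)} = - \frac{7}{2} + \frac{7 - 5 p}{2} = - \frac{7}{2} - \left(- \frac{7}{2} + \frac{5 p}{2}\right) = - \frac{5 p}{2}$)
$x = -18663$ ($x = -7925 - 10738 = -18663$)
$\frac{c{\left(169,0 \right)}}{Q{\left(-100 \right)}} + \frac{x}{v{\left(-135 \right)}} = \frac{0}{\left(- \frac{5}{2}\right) \left(-100\right)} - \frac{18663}{-135} = \frac{0}{250} - - \frac{6221}{45} = 0 \cdot \frac{1}{250} + \frac{6221}{45} = 0 + \frac{6221}{45} = \frac{6221}{45}$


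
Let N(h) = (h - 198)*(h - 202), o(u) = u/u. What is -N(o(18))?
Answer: -39597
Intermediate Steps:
o(u) = 1
N(h) = (-202 + h)*(-198 + h) (N(h) = (-198 + h)*(-202 + h) = (-202 + h)*(-198 + h))
-N(o(18)) = -(39996 + 1² - 400*1) = -(39996 + 1 - 400) = -1*39597 = -39597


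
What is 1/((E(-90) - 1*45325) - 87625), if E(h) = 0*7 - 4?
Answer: -1/132954 ≈ -7.5214e-6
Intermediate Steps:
E(h) = -4 (E(h) = 0 - 4 = -4)
1/((E(-90) - 1*45325) - 87625) = 1/((-4 - 1*45325) - 87625) = 1/((-4 - 45325) - 87625) = 1/(-45329 - 87625) = 1/(-132954) = -1/132954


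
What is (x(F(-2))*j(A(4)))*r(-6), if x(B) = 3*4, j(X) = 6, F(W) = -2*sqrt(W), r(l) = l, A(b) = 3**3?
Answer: -432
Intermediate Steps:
A(b) = 27
x(B) = 12
(x(F(-2))*j(A(4)))*r(-6) = (12*6)*(-6) = 72*(-6) = -432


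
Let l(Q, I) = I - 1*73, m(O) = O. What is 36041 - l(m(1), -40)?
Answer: 36154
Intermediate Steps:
l(Q, I) = -73 + I (l(Q, I) = I - 73 = -73 + I)
36041 - l(m(1), -40) = 36041 - (-73 - 40) = 36041 - 1*(-113) = 36041 + 113 = 36154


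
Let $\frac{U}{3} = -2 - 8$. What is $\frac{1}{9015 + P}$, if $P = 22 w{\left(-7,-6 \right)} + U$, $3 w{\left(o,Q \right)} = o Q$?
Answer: $\frac{1}{9293} \approx 0.00010761$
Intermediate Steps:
$w{\left(o,Q \right)} = \frac{Q o}{3}$ ($w{\left(o,Q \right)} = \frac{o Q}{3} = \frac{Q o}{3}$)
$U = -30$ ($U = 3 \left(-2 - 8\right) = 3 \left(-10\right) = -30$)
$P = 278$ ($P = 22 \cdot \frac{1}{3} \left(-6\right) \left(-7\right) - 30 = 22 \cdot 14 - 30 = 308 - 30 = 278$)
$\frac{1}{9015 + P} = \frac{1}{9015 + 278} = \frac{1}{9293}$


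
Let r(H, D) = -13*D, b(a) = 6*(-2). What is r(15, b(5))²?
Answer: 24336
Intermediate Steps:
b(a) = -12
r(15, b(5))² = (-13*(-12))² = 156² = 24336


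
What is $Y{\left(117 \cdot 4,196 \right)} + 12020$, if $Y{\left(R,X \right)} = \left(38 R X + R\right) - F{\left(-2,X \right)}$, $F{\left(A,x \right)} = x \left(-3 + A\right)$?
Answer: $3499132$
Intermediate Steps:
$Y{\left(R,X \right)} = R + 5 X + 38 R X$ ($Y{\left(R,X \right)} = \left(38 R X + R\right) - X \left(-3 - 2\right) = \left(38 R X + R\right) - X \left(-5\right) = \left(R + 38 R X\right) - - 5 X = \left(R + 38 R X\right) + 5 X = R + 5 X + 38 R X$)
$Y{\left(117 \cdot 4,196 \right)} + 12020 = \left(117 \cdot 4 + 5 \cdot 196 + 38 \cdot 117 \cdot 4 \cdot 196\right) + 12020 = \left(468 + 980 + 38 \cdot 468 \cdot 196\right) + 12020 = \left(468 + 980 + 3485664\right) + 12020 = 3487112 + 12020 = 3499132$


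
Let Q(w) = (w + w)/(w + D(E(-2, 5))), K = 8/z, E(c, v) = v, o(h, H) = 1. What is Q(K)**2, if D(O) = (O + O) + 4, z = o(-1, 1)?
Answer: 64/121 ≈ 0.52893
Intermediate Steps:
z = 1
D(O) = 4 + 2*O (D(O) = 2*O + 4 = 4 + 2*O)
K = 8 (K = 8/1 = 8*1 = 8)
Q(w) = 2*w/(14 + w) (Q(w) = (w + w)/(w + (4 + 2*5)) = (2*w)/(w + (4 + 10)) = (2*w)/(w + 14) = (2*w)/(14 + w) = 2*w/(14 + w))
Q(K)**2 = (2*8/(14 + 8))**2 = (2*8/22)**2 = (2*8*(1/22))**2 = (8/11)**2 = 64/121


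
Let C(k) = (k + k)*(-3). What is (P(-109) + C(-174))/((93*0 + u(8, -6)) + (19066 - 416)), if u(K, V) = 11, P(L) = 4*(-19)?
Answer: 968/18661 ≈ 0.051873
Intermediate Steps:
P(L) = -76
C(k) = -6*k (C(k) = (2*k)*(-3) = -6*k)
(P(-109) + C(-174))/((93*0 + u(8, -6)) + (19066 - 416)) = (-76 - 6*(-174))/((93*0 + 11) + (19066 - 416)) = (-76 + 1044)/((0 + 11) + 18650) = 968/(11 + 18650) = 968/18661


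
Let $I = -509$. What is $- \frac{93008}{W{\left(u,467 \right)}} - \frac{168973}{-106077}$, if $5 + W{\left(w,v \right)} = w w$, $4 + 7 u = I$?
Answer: $- \frac{109751853533}{6972547287} \approx -15.741$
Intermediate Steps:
$u = - \frac{513}{7}$ ($u = - \frac{4}{7} + \frac{1}{7} \left(-509\right) = - \frac{4}{7} - \frac{509}{7} = - \frac{513}{7} \approx -73.286$)
$W{\left(w,v \right)} = -5 + w^{2}$ ($W{\left(w,v \right)} = -5 + w w = -5 + w^{2}$)
$- \frac{93008}{W{\left(u,467 \right)}} - \frac{168973}{-106077} = - \frac{93008}{-5 + \left(- \frac{513}{7}\right)^{2}} - \frac{168973}{-106077} = - \frac{93008}{-5 + \frac{263169}{49}} - - \frac{168973}{106077} = - \frac{93008}{\frac{262924}{49}} + \frac{168973}{106077} = \left(-93008\right) \frac{49}{262924} + \frac{168973}{106077} = - \frac{1139348}{65731} + \frac{168973}{106077} = - \frac{109751853533}{6972547287}$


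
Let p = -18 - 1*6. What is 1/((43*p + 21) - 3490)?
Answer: -1/4501 ≈ -0.00022217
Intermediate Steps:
p = -24 (p = -18 - 6 = -24)
1/((43*p + 21) - 3490) = 1/((43*(-24) + 21) - 3490) = 1/((-1032 + 21) - 3490) = 1/(-1011 - 3490) = 1/(-4501) = -1/4501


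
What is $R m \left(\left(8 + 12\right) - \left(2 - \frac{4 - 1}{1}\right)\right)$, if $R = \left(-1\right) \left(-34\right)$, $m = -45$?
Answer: $-32130$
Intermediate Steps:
$R = 34$
$R m \left(\left(8 + 12\right) - \left(2 - \frac{4 - 1}{1}\right)\right) = 34 \left(-45\right) \left(\left(8 + 12\right) - \left(2 - \frac{4 - 1}{1}\right)\right) = - 1530 \left(20 + \left(3 \cdot 1 - 2\right)\right) = - 1530 \left(20 + \left(3 - 2\right)\right) = - 1530 \left(20 + 1\right) = \left(-1530\right) 21 = -32130$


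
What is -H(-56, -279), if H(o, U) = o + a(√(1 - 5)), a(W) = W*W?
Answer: 60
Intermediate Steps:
a(W) = W²
H(o, U) = -4 + o (H(o, U) = o + (√(1 - 5))² = o + (√(-4))² = o + (2*I)² = o - 4 = -4 + o)
-H(-56, -279) = -(-4 - 56) = -1*(-60) = 60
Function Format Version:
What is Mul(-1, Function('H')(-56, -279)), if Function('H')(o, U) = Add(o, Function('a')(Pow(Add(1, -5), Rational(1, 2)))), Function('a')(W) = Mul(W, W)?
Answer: 60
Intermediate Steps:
Function('a')(W) = Pow(W, 2)
Function('H')(o, U) = Add(-4, o) (Function('H')(o, U) = Add(o, Pow(Pow(Add(1, -5), Rational(1, 2)), 2)) = Add(o, Pow(Pow(-4, Rational(1, 2)), 2)) = Add(o, Pow(Mul(2, I), 2)) = Add(o, -4) = Add(-4, o))
Mul(-1, Function('H')(-56, -279)) = Mul(-1, Add(-4, -56)) = Mul(-1, -60) = 60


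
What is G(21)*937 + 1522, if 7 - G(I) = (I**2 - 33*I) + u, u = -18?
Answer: 261071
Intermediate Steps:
G(I) = 25 - I**2 + 33*I (G(I) = 7 - ((I**2 - 33*I) - 18) = 7 - (-18 + I**2 - 33*I) = 7 + (18 - I**2 + 33*I) = 25 - I**2 + 33*I)
G(21)*937 + 1522 = (25 - 1*21**2 + 33*21)*937 + 1522 = (25 - 1*441 + 693)*937 + 1522 = (25 - 441 + 693)*937 + 1522 = 277*937 + 1522 = 259549 + 1522 = 261071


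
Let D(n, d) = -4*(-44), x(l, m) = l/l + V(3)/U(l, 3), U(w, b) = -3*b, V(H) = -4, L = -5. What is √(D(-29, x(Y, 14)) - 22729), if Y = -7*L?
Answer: I*√22553 ≈ 150.18*I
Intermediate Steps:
Y = 35 (Y = -7*(-5) = 35)
x(l, m) = 13/9 (x(l, m) = l/l - 4/((-3*3)) = 1 - 4/(-9) = 1 - 4*(-⅑) = 1 + 4/9 = 13/9)
D(n, d) = 176
√(D(-29, x(Y, 14)) - 22729) = √(176 - 22729) = √(-22553) = I*√22553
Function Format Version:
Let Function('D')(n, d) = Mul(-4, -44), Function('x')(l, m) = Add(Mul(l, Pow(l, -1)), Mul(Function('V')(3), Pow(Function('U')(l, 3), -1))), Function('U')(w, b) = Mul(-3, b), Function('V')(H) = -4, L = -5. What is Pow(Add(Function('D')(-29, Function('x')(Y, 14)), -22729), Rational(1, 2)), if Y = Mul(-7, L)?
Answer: Mul(I, Pow(22553, Rational(1, 2))) ≈ Mul(150.18, I)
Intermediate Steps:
Y = 35 (Y = Mul(-7, -5) = 35)
Function('x')(l, m) = Rational(13, 9) (Function('x')(l, m) = Add(Mul(l, Pow(l, -1)), Mul(-4, Pow(Mul(-3, 3), -1))) = Add(1, Mul(-4, Pow(-9, -1))) = Add(1, Mul(-4, Rational(-1, 9))) = Add(1, Rational(4, 9)) = Rational(13, 9))
Function('D')(n, d) = 176
Pow(Add(Function('D')(-29, Function('x')(Y, 14)), -22729), Rational(1, 2)) = Pow(Add(176, -22729), Rational(1, 2)) = Pow(-22553, Rational(1, 2)) = Mul(I, Pow(22553, Rational(1, 2)))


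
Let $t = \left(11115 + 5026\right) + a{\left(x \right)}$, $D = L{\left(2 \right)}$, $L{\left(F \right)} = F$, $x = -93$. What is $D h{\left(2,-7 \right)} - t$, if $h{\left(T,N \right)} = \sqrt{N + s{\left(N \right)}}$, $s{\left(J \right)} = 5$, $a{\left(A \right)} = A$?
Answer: $-16048 + 2 i \sqrt{2} \approx -16048.0 + 2.8284 i$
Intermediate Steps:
$h{\left(T,N \right)} = \sqrt{5 + N}$ ($h{\left(T,N \right)} = \sqrt{N + 5} = \sqrt{5 + N}$)
$D = 2$
$t = 16048$ ($t = \left(11115 + 5026\right) - 93 = 16141 - 93 = 16048$)
$D h{\left(2,-7 \right)} - t = 2 \sqrt{5 - 7} - 16048 = 2 \sqrt{-2} - 16048 = 2 i \sqrt{2} - 16048 = -16048 + 2 i \sqrt{2}$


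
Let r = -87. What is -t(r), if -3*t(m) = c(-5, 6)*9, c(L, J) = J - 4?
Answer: 6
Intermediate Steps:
c(L, J) = -4 + J
t(m) = -6 (t(m) = -(-4 + 6)*9/3 = -2*9/3 = -1/3*18 = -6)
-t(r) = -1*(-6) = 6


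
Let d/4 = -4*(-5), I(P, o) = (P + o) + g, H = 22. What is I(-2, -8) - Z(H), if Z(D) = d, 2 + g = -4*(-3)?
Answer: -80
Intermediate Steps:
g = 10 (g = -2 - 4*(-3) = -2 + 12 = 10)
I(P, o) = 10 + P + o (I(P, o) = (P + o) + 10 = 10 + P + o)
d = 80 (d = 4*(-4*(-5)) = 4*20 = 80)
Z(D) = 80
I(-2, -8) - Z(H) = (10 - 2 - 8) - 1*80 = 0 - 80 = -80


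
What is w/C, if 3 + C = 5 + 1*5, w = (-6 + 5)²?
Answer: ⅐ ≈ 0.14286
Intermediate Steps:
w = 1 (w = (-1)² = 1)
C = 7 (C = -3 + (5 + 1*5) = -3 + (5 + 5) = -3 + 10 = 7)
w/C = 1/7 = 1*(⅐) = ⅐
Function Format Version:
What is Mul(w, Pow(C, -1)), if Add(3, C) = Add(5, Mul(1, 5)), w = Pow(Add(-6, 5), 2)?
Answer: Rational(1, 7) ≈ 0.14286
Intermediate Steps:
w = 1 (w = Pow(-1, 2) = 1)
C = 7 (C = Add(-3, Add(5, Mul(1, 5))) = Add(-3, Add(5, 5)) = Add(-3, 10) = 7)
Mul(w, Pow(C, -1)) = Mul(1, Pow(7, -1)) = Mul(1, Rational(1, 7)) = Rational(1, 7)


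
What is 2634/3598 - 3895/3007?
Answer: -3046886/5409593 ≈ -0.56324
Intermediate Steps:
2634/3598 - 3895/3007 = 2634*(1/3598) - 3895*1/3007 = 1317/1799 - 3895/3007 = -3046886/5409593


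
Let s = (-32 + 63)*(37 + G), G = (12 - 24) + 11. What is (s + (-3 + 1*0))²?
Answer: 1238769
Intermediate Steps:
G = -1 (G = -12 + 11 = -1)
s = 1116 (s = (-32 + 63)*(37 - 1) = 31*36 = 1116)
(s + (-3 + 1*0))² = (1116 + (-3 + 1*0))² = (1116 + (-3 + 0))² = (1116 - 3)² = 1113² = 1238769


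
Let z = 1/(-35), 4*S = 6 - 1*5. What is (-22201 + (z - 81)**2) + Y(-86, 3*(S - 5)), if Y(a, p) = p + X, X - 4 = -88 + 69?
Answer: -76756641/4900 ≈ -15665.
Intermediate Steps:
S = 1/4 (S = (6 - 1*5)/4 = (6 - 5)/4 = (1/4)*1 = 1/4 ≈ 0.25000)
z = -1/35 ≈ -0.028571
X = -15 (X = 4 + (-88 + 69) = 4 - 19 = -15)
Y(a, p) = -15 + p (Y(a, p) = p - 15 = -15 + p)
(-22201 + (z - 81)**2) + Y(-86, 3*(S - 5)) = (-22201 + (-1/35 - 81)**2) + (-15 + 3*(1/4 - 5)) = (-22201 + (-2836/35)**2) + (-15 + 3*(-19/4)) = (-22201 + 8042896/1225) + (-15 - 57/4) = -19153329/1225 - 117/4 = -76756641/4900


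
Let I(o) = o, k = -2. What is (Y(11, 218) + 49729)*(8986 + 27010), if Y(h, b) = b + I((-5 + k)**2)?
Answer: 1799656016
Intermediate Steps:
Y(h, b) = 49 + b (Y(h, b) = b + (-5 - 2)**2 = b + (-7)**2 = b + 49 = 49 + b)
(Y(11, 218) + 49729)*(8986 + 27010) = ((49 + 218) + 49729)*(8986 + 27010) = (267 + 49729)*35996 = 49996*35996 = 1799656016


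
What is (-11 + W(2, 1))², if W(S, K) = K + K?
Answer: 81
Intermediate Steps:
W(S, K) = 2*K
(-11 + W(2, 1))² = (-11 + 2*1)² = (-11 + 2)² = (-9)² = 81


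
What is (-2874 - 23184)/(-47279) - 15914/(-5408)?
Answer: 446659835/127842416 ≈ 3.4938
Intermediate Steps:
(-2874 - 23184)/(-47279) - 15914/(-5408) = -26058*(-1/47279) - 15914*(-1/5408) = 26058/47279 + 7957/2704 = 446659835/127842416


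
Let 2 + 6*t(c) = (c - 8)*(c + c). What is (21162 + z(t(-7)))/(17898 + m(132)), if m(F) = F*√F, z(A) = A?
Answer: 94844485/79509609 - 1398980*√33/79509609 ≈ 1.0918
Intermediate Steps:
t(c) = -⅓ + c*(-8 + c)/3 (t(c) = -⅓ + ((c - 8)*(c + c))/6 = -⅓ + ((-8 + c)*(2*c))/6 = -⅓ + (2*c*(-8 + c))/6 = -⅓ + c*(-8 + c)/3)
m(F) = F^(3/2)
(21162 + z(t(-7)))/(17898 + m(132)) = (21162 + (-⅓ - 8/3*(-7) + (⅓)*(-7)²))/(17898 + 132^(3/2)) = (21162 + (-⅓ + 56/3 + (⅓)*49))/(17898 + 264*√33) = (21162 + (-⅓ + 56/3 + 49/3))/(17898 + 264*√33) = (21162 + 104/3)/(17898 + 264*√33) = 63590/(3*(17898 + 264*√33))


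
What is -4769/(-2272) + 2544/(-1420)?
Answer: 3493/11360 ≈ 0.30748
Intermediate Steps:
-4769/(-2272) + 2544/(-1420) = -4769*(-1/2272) + 2544*(-1/1420) = 4769/2272 - 636/355 = 3493/11360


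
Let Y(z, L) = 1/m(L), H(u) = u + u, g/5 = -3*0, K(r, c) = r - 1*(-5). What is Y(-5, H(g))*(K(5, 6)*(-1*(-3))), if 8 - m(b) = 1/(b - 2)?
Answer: 60/17 ≈ 3.5294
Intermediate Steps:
K(r, c) = 5 + r (K(r, c) = r + 5 = 5 + r)
m(b) = 8 - 1/(-2 + b) (m(b) = 8 - 1/(b - 2) = 8 - 1/(-2 + b))
g = 0 (g = 5*(-3*0) = 5*0 = 0)
H(u) = 2*u
Y(z, L) = (-2 + L)/(-17 + 8*L) (Y(z, L) = 1/((-17 + 8*L)/(-2 + L)) = (-2 + L)/(-17 + 8*L))
Y(-5, H(g))*(K(5, 6)*(-1*(-3))) = ((-2 + 2*0)/(-17 + 8*(2*0)))*((5 + 5)*(-1*(-3))) = ((-2 + 0)/(-17 + 8*0))*(10*3) = (-2/(-17 + 0))*30 = (-2/(-17))*30 = -1/17*(-2)*30 = (2/17)*30 = 60/17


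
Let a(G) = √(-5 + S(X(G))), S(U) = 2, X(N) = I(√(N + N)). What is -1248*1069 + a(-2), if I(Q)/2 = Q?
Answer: -1334112 + I*√3 ≈ -1.3341e+6 + 1.732*I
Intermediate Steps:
I(Q) = 2*Q
X(N) = 2*√2*√N (X(N) = 2*√(N + N) = 2*√(2*N) = 2*(√2*√N) = 2*√2*√N)
a(G) = I*√3 (a(G) = √(-5 + 2) = √(-3) = I*√3)
-1248*1069 + a(-2) = -1248*1069 + I*√3 = -1334112 + I*√3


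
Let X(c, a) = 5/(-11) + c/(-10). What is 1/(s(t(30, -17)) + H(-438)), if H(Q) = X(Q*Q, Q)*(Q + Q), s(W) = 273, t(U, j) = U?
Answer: 55/924341307 ≈ 5.9502e-8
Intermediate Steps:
X(c, a) = -5/11 - c/10 (X(c, a) = 5*(-1/11) + c*(-⅒) = -5/11 - c/10)
H(Q) = 2*Q*(-5/11 - Q²/10) (H(Q) = (-5/11 - Q*Q/10)*(Q + Q) = (-5/11 - Q²/10)*(2*Q) = 2*Q*(-5/11 - Q²/10))
1/(s(t(30, -17)) + H(-438)) = 1/(273 - 1/55*(-438)*(50 + 11*(-438)²)) = 1/(273 - 1/55*(-438)*(50 + 11*191844)) = 1/(273 - 1/55*(-438)*(50 + 2110284)) = 1/(273 - 1/55*(-438)*2110334) = 1/(273 + 924326292/55) = 1/(924341307/55) = 55/924341307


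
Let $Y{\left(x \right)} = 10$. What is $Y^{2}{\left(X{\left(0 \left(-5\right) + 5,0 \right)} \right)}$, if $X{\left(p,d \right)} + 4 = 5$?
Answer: $100$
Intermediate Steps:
$X{\left(p,d \right)} = 1$ ($X{\left(p,d \right)} = -4 + 5 = 1$)
$Y^{2}{\left(X{\left(0 \left(-5\right) + 5,0 \right)} \right)} = 10^{2} = 100$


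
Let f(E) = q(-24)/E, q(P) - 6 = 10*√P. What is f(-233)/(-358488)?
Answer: 1/13921284 + 5*I*√6/20881926 ≈ 7.1832e-8 + 5.8651e-7*I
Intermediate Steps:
q(P) = 6 + 10*√P
f(E) = (6 + 20*I*√6)/E (f(E) = (6 + 10*√(-24))/E = (6 + 10*(2*I*√6))/E = (6 + 20*I*√6)/E)
f(-233)/(-358488) = (2*(3 + 10*I*√6)/(-233))/(-358488) = (2*(-1/233)*(3 + 10*I*√6))*(-1/358488) = (-6/233 - 20*I*√6/233)*(-1/358488) = 1/13921284 + 5*I*√6/20881926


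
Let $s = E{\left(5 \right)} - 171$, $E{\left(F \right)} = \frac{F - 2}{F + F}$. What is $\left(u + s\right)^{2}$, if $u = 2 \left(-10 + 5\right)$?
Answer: $\frac{3265249}{100} \approx 32653.0$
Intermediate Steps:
$E{\left(F \right)} = \frac{-2 + F}{2 F}$
$s = - \frac{1707}{10}$ ($s = \frac{-2 + 5}{2 \cdot 5} - 171 = \frac{1}{2} \cdot \frac{1}{5} \cdot 3 - 171 = \frac{3}{10} - 171 = - \frac{1707}{10} \approx -170.7$)
$u = -10$ ($u = 2 \left(-5\right) = -10$)
$\left(u + s\right)^{2} = \left(-10 - \frac{1707}{10}\right)^{2} = \left(- \frac{1807}{10}\right)^{2} = \frac{3265249}{100}$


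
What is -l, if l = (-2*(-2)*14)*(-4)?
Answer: 224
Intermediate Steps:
l = -224 (l = (4*14)*(-4) = 56*(-4) = -224)
-l = -1*(-224) = 224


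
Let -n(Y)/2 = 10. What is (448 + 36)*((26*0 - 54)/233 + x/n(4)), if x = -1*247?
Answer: 6832991/1165 ≈ 5865.2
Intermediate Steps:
n(Y) = -20 (n(Y) = -2*10 = -20)
x = -247
(448 + 36)*((26*0 - 54)/233 + x/n(4)) = (448 + 36)*((26*0 - 54)/233 - 247/(-20)) = 484*((0 - 54)*(1/233) - 247*(-1/20)) = 484*(-54*1/233 + 247/20) = 484*(-54/233 + 247/20) = 484*(56471/4660) = 6832991/1165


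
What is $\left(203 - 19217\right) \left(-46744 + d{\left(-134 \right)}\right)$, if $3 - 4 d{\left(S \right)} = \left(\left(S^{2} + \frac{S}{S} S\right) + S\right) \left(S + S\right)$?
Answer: $- \frac{43289278377}{2} \approx -2.1645 \cdot 10^{10}$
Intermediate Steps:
$d{\left(S \right)} = \frac{3}{4} - \frac{S \left(S^{2} + 2 S\right)}{2}$ ($d{\left(S \right)} = \frac{3}{4} - \frac{\left(\left(S^{2} + \frac{S}{S} S\right) + S\right) \left(S + S\right)}{4} = \frac{3}{4} - \frac{\left(\left(S^{2} + 1 S\right) + S\right) 2 S}{4} = \frac{3}{4} - \frac{\left(\left(S^{2} + S\right) + S\right) 2 S}{4} = \frac{3}{4} - \frac{\left(\left(S + S^{2}\right) + S\right) 2 S}{4} = \frac{3}{4} - \frac{\left(S^{2} + 2 S\right) 2 S}{4} = \frac{3}{4} - \frac{2 S \left(S^{2} + 2 S\right)}{4} = \frac{3}{4} - \frac{S \left(S^{2} + 2 S\right)}{2}$)
$\left(203 - 19217\right) \left(-46744 + d{\left(-134 \right)}\right) = \left(203 - 19217\right) \left(-46744 - \left(\frac{71821}{4} - 1203052\right)\right) = - 19014 \left(-46744 - - \frac{4740387}{4}\right) = - 19014 \left(-46744 + \left(\frac{3}{4} - 17956 + 1203052\right)\right) = - 19014 \left(-46744 + \frac{4740387}{4}\right) = \left(-19014\right) \frac{4553411}{4} = - \frac{43289278377}{2}$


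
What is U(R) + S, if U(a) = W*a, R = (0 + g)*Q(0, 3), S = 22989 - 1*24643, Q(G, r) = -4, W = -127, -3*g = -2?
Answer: -3946/3 ≈ -1315.3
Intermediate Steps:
g = ⅔ (g = -⅓*(-2) = ⅔ ≈ 0.66667)
S = -1654 (S = 22989 - 24643 = -1654)
R = -8/3 (R = (0 + ⅔)*(-4) = (⅔)*(-4) = -8/3 ≈ -2.6667)
U(a) = -127*a
U(R) + S = -127*(-8/3) - 1654 = 1016/3 - 1654 = -3946/3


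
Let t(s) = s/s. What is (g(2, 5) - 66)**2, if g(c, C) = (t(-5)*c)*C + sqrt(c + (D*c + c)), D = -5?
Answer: (56 - I*sqrt(6))**2 ≈ 3130.0 - 274.34*I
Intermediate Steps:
t(s) = 1
g(c, C) = C*c + sqrt(3)*sqrt(-c) (g(c, C) = (1*c)*C + sqrt(c + (-5*c + c)) = c*C + sqrt(c - 4*c) = C*c + sqrt(-3*c) = C*c + sqrt(3)*sqrt(-c))
(g(2, 5) - 66)**2 = ((5*2 + sqrt(3)*sqrt(-1*2)) - 66)**2 = ((10 + sqrt(3)*sqrt(-2)) - 66)**2 = ((10 + sqrt(3)*(I*sqrt(2))) - 66)**2 = ((10 + I*sqrt(6)) - 66)**2 = (-56 + I*sqrt(6))**2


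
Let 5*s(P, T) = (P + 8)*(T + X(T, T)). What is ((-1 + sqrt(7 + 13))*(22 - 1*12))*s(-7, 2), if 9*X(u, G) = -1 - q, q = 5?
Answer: -8/3 + 16*sqrt(5)/3 ≈ 9.2590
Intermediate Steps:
X(u, G) = -2/3 (X(u, G) = (-1 - 1*5)/9 = (-1 - 5)/9 = (1/9)*(-6) = -2/3)
s(P, T) = (8 + P)*(-2/3 + T)/5 (s(P, T) = ((P + 8)*(T - 2/3))/5 = ((8 + P)*(-2/3 + T))/5 = (8 + P)*(-2/3 + T)/5)
((-1 + sqrt(7 + 13))*(22 - 1*12))*s(-7, 2) = ((-1 + sqrt(7 + 13))*(22 - 1*12))*(-16/15 - 2/15*(-7) + (8/5)*2 + (1/5)*(-7)*2) = ((-1 + sqrt(20))*(22 - 12))*(-16/15 + 14/15 + 16/5 - 14/5) = ((-1 + 2*sqrt(5))*10)*(4/15) = (-10 + 20*sqrt(5))*(4/15) = -8/3 + 16*sqrt(5)/3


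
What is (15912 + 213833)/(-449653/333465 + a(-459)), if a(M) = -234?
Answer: -76611916425/78480463 ≈ -976.19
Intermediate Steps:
(15912 + 213833)/(-449653/333465 + a(-459)) = (15912 + 213833)/(-449653/333465 - 234) = 229745/(-449653*1/333465 - 234) = 229745/(-449653/333465 - 234) = 229745/(-78480463/333465) = 229745*(-333465/78480463) = -76611916425/78480463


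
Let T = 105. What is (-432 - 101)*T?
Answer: -55965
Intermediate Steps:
(-432 - 101)*T = (-432 - 101)*105 = -533*105 = -55965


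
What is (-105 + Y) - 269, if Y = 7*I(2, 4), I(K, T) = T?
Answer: -346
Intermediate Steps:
Y = 28 (Y = 7*4 = 28)
(-105 + Y) - 269 = (-105 + 28) - 269 = -77 - 269 = -346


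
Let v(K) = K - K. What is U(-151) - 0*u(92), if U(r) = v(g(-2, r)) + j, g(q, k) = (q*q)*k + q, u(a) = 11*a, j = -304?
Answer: -304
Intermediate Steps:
g(q, k) = q + k*q² (g(q, k) = q²*k + q = k*q² + q = q + k*q²)
v(K) = 0
U(r) = -304 (U(r) = 0 - 304 = -304)
U(-151) - 0*u(92) = -304 - 0*11*92 = -304 - 0*1012 = -304 - 1*0 = -304 + 0 = -304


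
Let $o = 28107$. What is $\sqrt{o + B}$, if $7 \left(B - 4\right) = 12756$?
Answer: $\frac{\sqrt{1466731}}{7} \approx 173.01$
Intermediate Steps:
$B = \frac{12784}{7}$ ($B = 4 + \frac{1}{7} \cdot 12756 = 4 + \frac{12756}{7} = \frac{12784}{7} \approx 1826.3$)
$\sqrt{o + B} = \sqrt{28107 + \frac{12784}{7}} = \sqrt{\frac{209533}{7}} = \frac{\sqrt{1466731}}{7}$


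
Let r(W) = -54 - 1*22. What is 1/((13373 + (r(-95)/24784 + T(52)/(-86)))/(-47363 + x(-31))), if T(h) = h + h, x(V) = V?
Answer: -1403009848/395846515 ≈ -3.5443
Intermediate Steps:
r(W) = -76 (r(W) = -54 - 22 = -76)
T(h) = 2*h
1/((13373 + (r(-95)/24784 + T(52)/(-86)))/(-47363 + x(-31))) = 1/((13373 + (-76/24784 + (2*52)/(-86)))/(-47363 - 31)) = 1/((13373 + (-76*1/24784 + 104*(-1/86)))/(-47394)) = 1/((13373 + (-19/6196 - 52/43))*(-1/47394)) = 1/((13373 - 323009/266428)*(-1/47394)) = 1/((3562618635/266428)*(-1/47394)) = 1/(-395846515/1403009848) = -1403009848/395846515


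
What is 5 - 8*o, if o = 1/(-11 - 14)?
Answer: 133/25 ≈ 5.3200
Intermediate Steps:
o = -1/25 (o = 1/(-25) = -1/25 ≈ -0.040000)
5 - 8*o = 5 - 8*(-1/25) = 5 + 8/25 = 133/25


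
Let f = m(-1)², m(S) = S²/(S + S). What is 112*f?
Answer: 28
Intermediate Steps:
m(S) = S/2 (m(S) = S²/((2*S)) = (1/(2*S))*S² = S/2)
f = ¼ (f = ((½)*(-1))² = (-½)² = ¼ ≈ 0.25000)
112*f = 112*(¼) = 28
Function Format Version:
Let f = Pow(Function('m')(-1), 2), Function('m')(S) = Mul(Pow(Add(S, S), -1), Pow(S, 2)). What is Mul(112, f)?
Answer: 28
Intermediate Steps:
Function('m')(S) = Mul(Rational(1, 2), S) (Function('m')(S) = Mul(Pow(Mul(2, S), -1), Pow(S, 2)) = Mul(Mul(Rational(1, 2), Pow(S, -1)), Pow(S, 2)) = Mul(Rational(1, 2), S))
f = Rational(1, 4) (f = Pow(Mul(Rational(1, 2), -1), 2) = Pow(Rational(-1, 2), 2) = Rational(1, 4) ≈ 0.25000)
Mul(112, f) = Mul(112, Rational(1, 4)) = 28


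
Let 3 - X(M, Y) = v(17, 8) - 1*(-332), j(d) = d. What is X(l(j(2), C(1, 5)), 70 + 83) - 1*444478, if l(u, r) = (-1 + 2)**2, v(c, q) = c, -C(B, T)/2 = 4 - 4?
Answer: -444824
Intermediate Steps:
C(B, T) = 0 (C(B, T) = -2*(4 - 4) = -2*0 = 0)
l(u, r) = 1 (l(u, r) = 1**2 = 1)
X(M, Y) = -346 (X(M, Y) = 3 - (17 - 1*(-332)) = 3 - (17 + 332) = 3 - 1*349 = 3 - 349 = -346)
X(l(j(2), C(1, 5)), 70 + 83) - 1*444478 = -346 - 1*444478 = -346 - 444478 = -444824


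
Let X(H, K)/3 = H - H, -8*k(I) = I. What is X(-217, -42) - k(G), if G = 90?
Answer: 45/4 ≈ 11.250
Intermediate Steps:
k(I) = -I/8
X(H, K) = 0 (X(H, K) = 3*(H - H) = 3*0 = 0)
X(-217, -42) - k(G) = 0 - (-1)*90/8 = 0 - 1*(-45/4) = 0 + 45/4 = 45/4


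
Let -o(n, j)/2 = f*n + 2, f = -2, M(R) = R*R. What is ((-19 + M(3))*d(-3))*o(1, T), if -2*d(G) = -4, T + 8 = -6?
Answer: 0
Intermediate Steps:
T = -14 (T = -8 - 6 = -14)
d(G) = 2 (d(G) = -½*(-4) = 2)
M(R) = R²
o(n, j) = -4 + 4*n (o(n, j) = -2*(-2*n + 2) = -2*(2 - 2*n) = -4 + 4*n)
((-19 + M(3))*d(-3))*o(1, T) = ((-19 + 3²)*2)*(-4 + 4*1) = ((-19 + 9)*2)*(-4 + 4) = -10*2*0 = -20*0 = 0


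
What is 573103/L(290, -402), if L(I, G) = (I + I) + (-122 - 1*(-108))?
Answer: 573103/566 ≈ 1012.5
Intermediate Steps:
L(I, G) = -14 + 2*I (L(I, G) = 2*I + (-122 + 108) = 2*I - 14 = -14 + 2*I)
573103/L(290, -402) = 573103/(-14 + 2*290) = 573103/(-14 + 580) = 573103/566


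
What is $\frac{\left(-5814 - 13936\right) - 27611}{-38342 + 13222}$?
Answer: $\frac{47361}{25120} \approx 1.8854$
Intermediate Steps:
$\frac{\left(-5814 - 13936\right) - 27611}{-38342 + 13222} = \frac{-19750 - 27611}{-25120} = \left(-47361\right) \left(- \frac{1}{25120}\right) = \frac{47361}{25120}$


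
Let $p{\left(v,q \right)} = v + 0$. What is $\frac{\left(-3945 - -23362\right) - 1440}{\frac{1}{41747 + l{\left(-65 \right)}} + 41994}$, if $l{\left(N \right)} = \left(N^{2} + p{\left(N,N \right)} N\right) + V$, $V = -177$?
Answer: $\frac{899209540}{2100539881} \approx 0.42808$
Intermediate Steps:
$p{\left(v,q \right)} = v$
$l{\left(N \right)} = -177 + 2 N^{2}$ ($l{\left(N \right)} = \left(N^{2} + N N\right) - 177 = \left(N^{2} + N^{2}\right) - 177 = 2 N^{2} - 177 = -177 + 2 N^{2}$)
$\frac{\left(-3945 - -23362\right) - 1440}{\frac{1}{41747 + l{\left(-65 \right)}} + 41994} = \frac{\left(-3945 - -23362\right) - 1440}{\frac{1}{41747 - \left(177 - 2 \left(-65\right)^{2}\right)} + 41994} = \frac{\left(-3945 + 23362\right) - 1440}{\frac{1}{41747 + \left(-177 + 2 \cdot 4225\right)} + 41994} = \frac{19417 - 1440}{\frac{1}{41747 + \left(-177 + 8450\right)} + 41994} = \frac{17977}{\frac{1}{41747 + 8273} + 41994} = \frac{17977}{\frac{1}{50020} + 41994} = \frac{17977}{\frac{2100539881}{50020}} = 17977 \cdot \frac{50020}{2100539881} = \frac{899209540}{2100539881}$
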